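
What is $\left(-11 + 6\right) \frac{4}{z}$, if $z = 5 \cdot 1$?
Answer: $-4$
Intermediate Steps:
$z = 5$
$\left(-11 + 6\right) \frac{4}{z} = \left(-11 + 6\right) \frac{4}{5} = - 5 \cdot 4 \cdot \frac{1}{5} = \left(-5\right) \frac{4}{5} = -4$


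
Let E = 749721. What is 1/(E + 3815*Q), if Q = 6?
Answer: 1/772611 ≈ 1.2943e-6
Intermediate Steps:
1/(E + 3815*Q) = 1/(749721 + 3815*6) = 1/(749721 + 22890) = 1/772611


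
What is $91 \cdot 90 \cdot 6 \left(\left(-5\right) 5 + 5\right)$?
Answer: $-982800$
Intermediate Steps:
$91 \cdot 90 \cdot 6 \left(\left(-5\right) 5 + 5\right) = 8190 \cdot 6 \left(-25 + 5\right) = 8190 \cdot 6 \left(-20\right) = 8190 \left(-120\right) = -982800$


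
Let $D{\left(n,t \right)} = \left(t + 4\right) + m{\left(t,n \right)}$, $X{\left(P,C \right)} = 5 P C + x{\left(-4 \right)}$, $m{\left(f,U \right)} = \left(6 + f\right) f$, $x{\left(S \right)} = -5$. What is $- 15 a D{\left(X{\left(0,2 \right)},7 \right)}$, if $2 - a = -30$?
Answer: $-48960$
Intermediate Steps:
$a = 32$ ($a = 2 - -30 = 2 + 30 = 32$)
$m{\left(f,U \right)} = f \left(6 + f\right)$
$X{\left(P,C \right)} = -5 + 5 C P$ ($X{\left(P,C \right)} = 5 P C - 5 = 5 C P - 5 = -5 + 5 C P$)
$D{\left(n,t \right)} = 4 + t + t \left(6 + t\right)$ ($D{\left(n,t \right)} = \left(t + 4\right) + t \left(6 + t\right) = \left(4 + t\right) + t \left(6 + t\right) = 4 + t + t \left(6 + t\right)$)
$- 15 a D{\left(X{\left(0,2 \right)},7 \right)} = \left(-15\right) 32 \left(4 + 7 + 7 \left(6 + 7\right)\right) = - 480 \left(4 + 7 + 7 \cdot 13\right) = - 480 \left(4 + 7 + 91\right) = \left(-480\right) 102 = -48960$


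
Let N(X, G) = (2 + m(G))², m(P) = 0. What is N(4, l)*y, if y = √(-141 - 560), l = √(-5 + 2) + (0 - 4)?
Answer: 4*I*√701 ≈ 105.91*I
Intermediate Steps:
l = -4 + I*√3 (l = √(-3) - 4 = I*√3 - 4 = -4 + I*√3 ≈ -4.0 + 1.732*I)
N(X, G) = 4 (N(X, G) = (2 + 0)² = 2² = 4)
y = I*√701 (y = √(-701) = I*√701 ≈ 26.476*I)
N(4, l)*y = 4*(I*√701) = 4*I*√701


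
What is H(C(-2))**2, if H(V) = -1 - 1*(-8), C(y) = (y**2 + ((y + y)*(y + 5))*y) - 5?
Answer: 49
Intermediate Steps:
C(y) = -5 + y**2 + 2*y**2*(5 + y) (C(y) = (y**2 + ((2*y)*(5 + y))*y) - 5 = (y**2 + (2*y*(5 + y))*y) - 5 = (y**2 + 2*y**2*(5 + y)) - 5 = -5 + y**2 + 2*y**2*(5 + y))
H(V) = 7 (H(V) = -1 + 8 = 7)
H(C(-2))**2 = 7**2 = 49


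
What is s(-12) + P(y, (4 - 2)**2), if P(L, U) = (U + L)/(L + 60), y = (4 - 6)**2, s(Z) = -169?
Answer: -1351/8 ≈ -168.88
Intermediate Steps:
y = 4 (y = (-2)**2 = 4)
P(L, U) = (L + U)/(60 + L)
s(-12) + P(y, (4 - 2)**2) = -169 + (4 + (4 - 2)**2)/(60 + 4) = -169 + (4 + 2**2)/64 = -169 + (4 + 4)/64 = -169 + (1/64)*8 = -169 + 1/8 = -1351/8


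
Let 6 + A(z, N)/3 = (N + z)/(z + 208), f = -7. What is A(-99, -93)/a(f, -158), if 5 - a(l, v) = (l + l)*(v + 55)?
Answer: 846/52211 ≈ 0.016203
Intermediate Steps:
A(z, N) = -18 + 3*(N + z)/(208 + z) (A(z, N) = -18 + 3*((N + z)/(z + 208)) = -18 + 3*((N + z)/(208 + z)) = -18 + 3*(N + z)/(208 + z))
a(l, v) = 5 - 2*l*(55 + v) (a(l, v) = 5 - (l + l)*(v + 55) = 5 - 2*l*(55 + v))
A(-99, -93)/a(f, -158) = (3*(-1248 - 93 - 5*(-99))/(208 - 99))/(5 - 110*(-7) - 2*(-7)*(-158)) = (3*(-1248 - 93 + 495)/109)/(5 + 770 - 2212) = (3*(1/109)*(-846))/(-1437) = -2538/109*(-1/1437) = 846/52211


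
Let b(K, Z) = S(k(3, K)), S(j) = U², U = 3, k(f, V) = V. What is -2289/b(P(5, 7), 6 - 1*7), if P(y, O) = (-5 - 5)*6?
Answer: -763/3 ≈ -254.33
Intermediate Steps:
S(j) = 9 (S(j) = 3² = 9)
P(y, O) = -60 (P(y, O) = -10*6 = -60)
b(K, Z) = 9
-2289/b(P(5, 7), 6 - 1*7) = -2289/9 = -2289*⅑ = -763/3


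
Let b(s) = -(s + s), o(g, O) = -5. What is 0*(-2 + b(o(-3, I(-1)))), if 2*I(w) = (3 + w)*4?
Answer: 0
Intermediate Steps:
I(w) = 6 + 2*w (I(w) = ((3 + w)*4)/2 = (12 + 4*w)/2 = 6 + 2*w)
b(s) = -2*s
0*(-2 + b(o(-3, I(-1)))) = 0*(-2 - 2*(-5)) = 0*(-2 + 10) = 0*8 = 0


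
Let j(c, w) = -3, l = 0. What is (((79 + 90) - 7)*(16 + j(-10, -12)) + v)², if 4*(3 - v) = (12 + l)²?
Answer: 4297329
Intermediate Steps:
v = -33 (v = 3 - (12 + 0)²/4 = 3 - ¼*12² = 3 - ¼*144 = 3 - 36 = -33)
(((79 + 90) - 7)*(16 + j(-10, -12)) + v)² = (((79 + 90) - 7)*(16 - 3) - 33)² = ((169 - 7)*13 - 33)² = (162*13 - 33)² = (2106 - 33)² = 2073² = 4297329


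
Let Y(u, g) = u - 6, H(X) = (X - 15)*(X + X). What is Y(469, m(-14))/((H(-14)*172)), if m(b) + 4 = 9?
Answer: 463/139664 ≈ 0.0033151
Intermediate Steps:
H(X) = 2*X*(-15 + X) (H(X) = (-15 + X)*(2*X) = 2*X*(-15 + X))
m(b) = 5 (m(b) = -4 + 9 = 5)
Y(u, g) = -6 + u
Y(469, m(-14))/((H(-14)*172)) = (-6 + 469)/(((2*(-14)*(-15 - 14))*172)) = 463/(((2*(-14)*(-29))*172)) = 463/((812*172)) = 463/139664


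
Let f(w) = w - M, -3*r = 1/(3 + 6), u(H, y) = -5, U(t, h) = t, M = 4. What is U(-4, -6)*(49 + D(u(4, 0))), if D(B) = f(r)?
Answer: -4856/27 ≈ -179.85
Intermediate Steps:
r = -1/27 (r = -1/(3*(3 + 6)) = -1/3/9 = -1/3*1/9 = -1/27 ≈ -0.037037)
f(w) = -4 + w (f(w) = w - 1*4 = w - 4 = -4 + w)
D(B) = -109/27 (D(B) = -4 - 1/27 = -109/27)
U(-4, -6)*(49 + D(u(4, 0))) = -4*(49 - 109/27) = -4*1214/27 = -4856/27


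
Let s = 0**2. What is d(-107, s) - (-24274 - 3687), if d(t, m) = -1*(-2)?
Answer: 27963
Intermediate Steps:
s = 0
d(t, m) = 2
d(-107, s) - (-24274 - 3687) = 2 - (-24274 - 3687) = 2 - 1*(-27961) = 2 + 27961 = 27963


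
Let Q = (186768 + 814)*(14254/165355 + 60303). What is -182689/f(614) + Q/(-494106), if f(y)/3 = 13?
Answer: -375530319423298/13617149605 ≈ -27578.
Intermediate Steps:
f(y) = 39 (f(y) = 3*13 = 39)
Q = 1870458309741658/165355 (Q = 187582*(14254*(1/165355) + 60303) = 187582*(14254/165355 + 60303) = 187582*(9971416819/165355) = 1870458309741658/165355 ≈ 1.1312e+10)
-182689/f(614) + Q/(-494106) = -182689/39 + (1870458309741658/165355)/(-494106) = -182689*1/39 + (1870458309741658/165355)*(-1/494106) = -14053/3 - 935229154870829/40851448815 = -375530319423298/13617149605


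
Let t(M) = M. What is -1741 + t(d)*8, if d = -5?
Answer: -1781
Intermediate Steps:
-1741 + t(d)*8 = -1741 - 5*8 = -1741 - 40 = -1781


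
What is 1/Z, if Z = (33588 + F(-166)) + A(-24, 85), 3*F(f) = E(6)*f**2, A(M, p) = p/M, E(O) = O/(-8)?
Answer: 24/640691 ≈ 3.7460e-5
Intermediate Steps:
E(O) = -O/8 (E(O) = O*(-1/8) = -O/8)
F(f) = -f**2/4 (F(f) = ((-1/8*6)*f**2)/3 = (-3*f**2/4)/3 = -f**2/4)
Z = 640691/24 (Z = (33588 - 1/4*(-166)**2) + 85/(-24) = (33588 - 1/4*27556) + 85*(-1/24) = (33588 - 6889) - 85/24 = 26699 - 85/24 = 640691/24 ≈ 26695.)
1/Z = 1/(640691/24) = 24/640691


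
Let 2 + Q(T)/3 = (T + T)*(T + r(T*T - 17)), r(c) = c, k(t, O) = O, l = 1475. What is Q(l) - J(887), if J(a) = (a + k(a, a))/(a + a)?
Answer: 19267184543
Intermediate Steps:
J(a) = 1 (J(a) = (a + a)/(a + a) = (2*a)/((2*a)) = (2*a)*(1/(2*a)) = 1)
Q(T) = -6 + 6*T*(-17 + T + T²) (Q(T) = -6 + 3*((T + T)*(T + (T*T - 17))) = -6 + 3*((2*T)*(T + (T² - 17))) = -6 + 3*((2*T)*(T + (-17 + T²))) = -6 + 3*((2*T)*(-17 + T + T²)) = -6 + 3*(2*T*(-17 + T + T²)) = -6 + 6*T*(-17 + T + T²))
Q(l) - J(887) = (-6 + 6*1475² + 6*1475*(-17 + 1475²)) - 1*1 = (-6 + 6*2175625 + 6*1475*(-17 + 2175625)) - 1 = (-6 + 13053750 + 6*1475*2175608) - 1 = (-6 + 13053750 + 19254130800) - 1 = 19267184544 - 1 = 19267184543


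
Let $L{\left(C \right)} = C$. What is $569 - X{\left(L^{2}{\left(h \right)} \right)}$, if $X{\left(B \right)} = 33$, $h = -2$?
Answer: $536$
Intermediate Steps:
$569 - X{\left(L^{2}{\left(h \right)} \right)} = 569 - 33 = 536$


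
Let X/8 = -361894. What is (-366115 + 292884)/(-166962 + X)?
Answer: 73231/3062114 ≈ 0.023915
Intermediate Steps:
X = -2895152 (X = 8*(-361894) = -2895152)
(-366115 + 292884)/(-166962 + X) = (-366115 + 292884)/(-166962 - 2895152) = -73231/(-3062114) = -73231*(-1/3062114) = 73231/3062114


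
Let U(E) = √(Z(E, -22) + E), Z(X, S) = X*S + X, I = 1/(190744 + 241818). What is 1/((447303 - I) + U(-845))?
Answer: 432562/193542513345 ≈ 2.2350e-6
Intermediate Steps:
I = 1/432562 ≈ 2.3118e-6
Z(X, S) = X + S*X (Z(X, S) = S*X + X = X + S*X)
U(E) = 2*√5*√(-E) (U(E) = √(E*(1 - 22) + E) = √(E*(-21) + E) = √(-21*E + E) = √(-20*E) = 2*√5*√(-E))
1/((447303 - I) + U(-845)) = 1/((447303 - 1*1/432562) + 2*√5*√(-1*(-845))) = 1/((447303 - 1/432562) + 2*√5*√845) = 1/(193486280285/432562 + 2*√5*(13*√5)) = 1/(193486280285/432562 + 130) = 1/(193542513345/432562) = 432562/193542513345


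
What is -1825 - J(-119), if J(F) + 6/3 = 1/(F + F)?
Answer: -433873/238 ≈ -1823.0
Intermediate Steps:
J(F) = -2 + 1/(2*F) (J(F) = -2 + 1/(F + F) = -2 + 1/(2*F))
-1825 - J(-119) = -1825 - (-2 + (½)/(-119)) = -1825 - (-2 + (½)*(-1/119)) = -1825 - (-2 - 1/238) = -1825 - 1*(-477/238) = -1825 + 477/238 = -433873/238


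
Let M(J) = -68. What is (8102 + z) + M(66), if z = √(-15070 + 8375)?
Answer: 8034 + I*√6695 ≈ 8034.0 + 81.823*I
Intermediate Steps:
z = I*√6695 (z = √(-6695) = I*√6695 ≈ 81.823*I)
(8102 + z) + M(66) = (8102 + I*√6695) - 68 = 8034 + I*√6695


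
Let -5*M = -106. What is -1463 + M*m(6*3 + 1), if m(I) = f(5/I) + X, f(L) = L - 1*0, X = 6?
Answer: -126371/95 ≈ -1330.2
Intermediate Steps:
f(L) = L (f(L) = L + 0 = L)
M = 106/5 (M = -⅕*(-106) = 106/5 ≈ 21.200)
m(I) = 6 + 5/I (m(I) = 5/I + 6 = 6 + 5/I)
-1463 + M*m(6*3 + 1) = -1463 + 106*(6 + 5/(6*3 + 1))/5 = -1463 + 106*(6 + 5/(18 + 1))/5 = -1463 + 106*(6 + 5/19)/5 = -1463 + (106/5)*(119/19) = -1463 + 12614/95 = -126371/95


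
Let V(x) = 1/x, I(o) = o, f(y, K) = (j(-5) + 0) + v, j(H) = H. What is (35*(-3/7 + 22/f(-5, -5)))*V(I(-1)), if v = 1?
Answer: 415/2 ≈ 207.50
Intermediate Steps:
f(y, K) = -4 (f(y, K) = (-5 + 0) + 1 = -5 + 1 = -4)
(35*(-3/7 + 22/f(-5, -5)))*V(I(-1)) = (35*(-3/7 + 22/(-4)))/(-1) = (35*(-3*⅐ + 22*(-¼)))*(-1) = (35*(-3/7 - 11/2))*(-1) = (35*(-83/14))*(-1) = -415/2*(-1) = 415/2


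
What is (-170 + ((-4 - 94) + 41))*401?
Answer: -91027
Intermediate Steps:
(-170 + ((-4 - 94) + 41))*401 = (-170 + (-98 + 41))*401 = (-170 - 57)*401 = -227*401 = -91027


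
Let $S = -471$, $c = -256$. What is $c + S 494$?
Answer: $-232930$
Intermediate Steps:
$c + S 494 = -256 - 232674 = -232930$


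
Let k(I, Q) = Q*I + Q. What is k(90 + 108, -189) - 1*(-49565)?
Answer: 11954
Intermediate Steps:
k(I, Q) = Q + I*Q (k(I, Q) = I*Q + Q = Q + I*Q)
k(90 + 108, -189) - 1*(-49565) = -189*(1 + (90 + 108)) - 1*(-49565) = -189*(1 + 198) + 49565 = -189*199 + 49565 = -37611 + 49565 = 11954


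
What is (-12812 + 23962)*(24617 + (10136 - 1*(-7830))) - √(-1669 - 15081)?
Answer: 474800450 - 5*I*√670 ≈ 4.748e+8 - 129.42*I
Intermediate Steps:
(-12812 + 23962)*(24617 + (10136 - 1*(-7830))) - √(-1669 - 15081) = 11150*(24617 + (10136 + 7830)) - √(-16750) = 11150*(24617 + 17966) - 5*I*√670 = 11150*42583 - 5*I*√670 = 474800450 - 5*I*√670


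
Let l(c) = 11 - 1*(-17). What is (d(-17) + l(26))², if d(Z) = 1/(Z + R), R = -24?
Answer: 1315609/1681 ≈ 782.63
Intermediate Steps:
l(c) = 28 (l(c) = 11 + 17 = 28)
d(Z) = 1/(-24 + Z) (d(Z) = 1/(Z - 24) = 1/(-24 + Z))
(d(-17) + l(26))² = (1/(-24 - 17) + 28)² = (1/(-41) + 28)² = (-1/41 + 28)² = (1147/41)² = 1315609/1681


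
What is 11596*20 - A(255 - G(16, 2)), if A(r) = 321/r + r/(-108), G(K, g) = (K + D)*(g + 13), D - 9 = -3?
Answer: 208731227/900 ≈ 2.3192e+5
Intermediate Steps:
D = 6 (D = 9 - 3 = 6)
G(K, g) = (6 + K)*(13 + g) (G(K, g) = (K + 6)*(g + 13) = (6 + K)*(13 + g))
A(r) = 321/r - r/108 (A(r) = 321/r + r*(-1/108) = 321/r - r/108)
11596*20 - A(255 - G(16, 2)) = 11596*20 - (321/(255 - (78 + 6*2 + 13*16 + 16*2)) - (255 - (78 + 6*2 + 13*16 + 16*2))/108) = 231920 - (321/(255 - (78 + 12 + 208 + 32)) - (255 - (78 + 12 + 208 + 32))/108) = 231920 - (321/(255 - 1*330) - (255 - 1*330)/108) = 231920 - (321/(255 - 330) - (255 - 330)/108) = 231920 - (321/(-75) - 1/108*(-75)) = 231920 - (321*(-1/75) + 25/36) = 231920 - (-107/25 + 25/36) = 231920 - 1*(-3227/900) = 231920 + 3227/900 = 208731227/900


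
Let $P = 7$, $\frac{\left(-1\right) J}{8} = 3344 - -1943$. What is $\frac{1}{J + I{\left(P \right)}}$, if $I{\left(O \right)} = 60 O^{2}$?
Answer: $- \frac{1}{39356} \approx -2.5409 \cdot 10^{-5}$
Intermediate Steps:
$J = -42296$ ($J = - 8 \left(3344 - -1943\right) = - 8 \left(3344 + 1943\right) = \left(-8\right) 5287 = -42296$)
$\frac{1}{J + I{\left(P \right)}} = \frac{1}{-42296 + 60 \cdot 7^{2}} = \frac{1}{-42296 + 60 \cdot 49} = \frac{1}{-42296 + 2940} = \frac{1}{-39356} = - \frac{1}{39356}$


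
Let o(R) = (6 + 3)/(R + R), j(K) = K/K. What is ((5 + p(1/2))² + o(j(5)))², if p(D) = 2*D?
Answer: 6561/4 ≈ 1640.3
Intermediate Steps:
j(K) = 1
o(R) = 9/(2*R) (o(R) = 9/((2*R)) = 9*(1/(2*R)) = 9/(2*R))
((5 + p(1/2))² + o(j(5)))² = ((5 + 2/2)² + (9/2)/1)² = ((5 + 2*(½))² + (9/2)*1)² = ((5 + 1)² + 9/2)² = (6² + 9/2)² = (36 + 9/2)² = (81/2)² = 6561/4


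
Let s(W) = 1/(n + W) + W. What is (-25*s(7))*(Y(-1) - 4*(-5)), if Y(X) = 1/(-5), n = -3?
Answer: -14355/4 ≈ -3588.8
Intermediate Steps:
s(W) = W + 1/(-3 + W) (s(W) = 1/(-3 + W) + W = W + 1/(-3 + W))
Y(X) = -1/5
(-25*s(7))*(Y(-1) - 4*(-5)) = (-25*(1 + 7**2 - 3*7)/(-3 + 7))*(-1/5 - 4*(-5)) = (-25*(1 + 49 - 21)/4)*(-1/5 - 1*(-20)) = (-25*29/4)*(-1/5 + 20) = -25*29/4*(99/5) = -725/4*99/5 = -14355/4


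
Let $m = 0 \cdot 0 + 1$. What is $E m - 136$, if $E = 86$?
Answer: $-50$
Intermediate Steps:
$m = 1$ ($m = 0 + 1 = 1$)
$E m - 136 = 86 \cdot 1 - 136 = 86 - 136 = -50$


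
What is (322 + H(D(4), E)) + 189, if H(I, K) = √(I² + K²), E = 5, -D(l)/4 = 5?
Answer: 511 + 5*√17 ≈ 531.62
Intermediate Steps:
D(l) = -20 (D(l) = -4*5 = -20)
(322 + H(D(4), E)) + 189 = (322 + √((-20)² + 5²)) + 189 = (322 + √(400 + 25)) + 189 = (322 + √425) + 189 = (322 + 5*√17) + 189 = 511 + 5*√17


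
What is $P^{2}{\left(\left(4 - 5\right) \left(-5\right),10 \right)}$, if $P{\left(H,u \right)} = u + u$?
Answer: $400$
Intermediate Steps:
$P{\left(H,u \right)} = 2 u$
$P^{2}{\left(\left(4 - 5\right) \left(-5\right),10 \right)} = \left(2 \cdot 10\right)^{2} = 20^{2} = 400$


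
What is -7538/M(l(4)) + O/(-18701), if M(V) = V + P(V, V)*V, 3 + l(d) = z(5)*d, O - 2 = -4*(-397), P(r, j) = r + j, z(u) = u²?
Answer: -171042988/353729415 ≈ -0.48354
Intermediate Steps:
P(r, j) = j + r
O = 1590 (O = 2 - 4*(-397) = 2 + 1588 = 1590)
l(d) = -3 + 25*d (l(d) = -3 + 5²*d = -3 + 25*d)
M(V) = V + 2*V² (M(V) = V + (V + V)*V = V + (2*V)*V = V + 2*V²)
-7538/M(l(4)) + O/(-18701) = -7538*1/((1 + 2*(-3 + 25*4))*(-3 + 25*4)) + 1590/(-18701) = -7538*1/((1 + 2*(-3 + 100))*(-3 + 100)) + 1590*(-1/18701) = -7538*1/(97*(1 + 2*97)) - 1590/18701 = -7538*1/(97*(1 + 194)) - 1590/18701 = -7538/(97*195) - 1590/18701 = -7538/18915 - 1590/18701 = -171042988/353729415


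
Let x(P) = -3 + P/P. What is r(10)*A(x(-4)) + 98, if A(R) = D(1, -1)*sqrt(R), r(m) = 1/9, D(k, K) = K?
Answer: 98 - I*sqrt(2)/9 ≈ 98.0 - 0.15713*I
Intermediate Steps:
x(P) = -2 (x(P) = -3 + 1 = -2)
r(m) = 1/9
A(R) = -sqrt(R)
r(10)*A(x(-4)) + 98 = (-sqrt(-2))/9 + 98 = (-I*sqrt(2))/9 + 98 = -I*sqrt(2)/9 + 98 = 98 - I*sqrt(2)/9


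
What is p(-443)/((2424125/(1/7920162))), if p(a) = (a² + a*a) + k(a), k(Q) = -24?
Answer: 196237/9599731354125 ≈ 2.0442e-8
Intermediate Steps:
p(a) = -24 + 2*a² (p(a) = (a² + a*a) - 24 = (a² + a²) - 24 = 2*a² - 24 = -24 + 2*a²)
p(-443)/((2424125/(1/7920162))) = (-24 + 2*(-443)²)/((2424125/(1/7920162))) = (-24 + 2*196249)/((2424125/(1/7920162))) = (-24 + 392498)/((2424125*7920162)) = 392474/19199462708250 = 392474*(1/19199462708250) = 196237/9599731354125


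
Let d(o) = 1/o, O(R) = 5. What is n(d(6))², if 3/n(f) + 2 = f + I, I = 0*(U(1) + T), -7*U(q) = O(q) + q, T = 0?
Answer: 324/121 ≈ 2.6777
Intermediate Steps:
U(q) = -5/7 - q/7 (U(q) = -(5 + q)/7 = -5/7 - q/7)
I = 0 (I = 0*((-5/7 - ⅐*1) + 0) = 0*((-5/7 - ⅐) + 0) = 0*(-6/7 + 0) = 0*(-6/7) = 0)
n(f) = 3/(-2 + f) (n(f) = 3/(-2 + (f + 0)) = 3/(-2 + f))
n(d(6))² = (3/(-2 + 1/6))² = (3/(-2 + ⅙))² = (3/(-11/6))² = (3*(-6/11))² = (-18/11)² = 324/121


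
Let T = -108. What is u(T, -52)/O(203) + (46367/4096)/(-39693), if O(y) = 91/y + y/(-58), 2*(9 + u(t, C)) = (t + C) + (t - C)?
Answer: 367758942683/9592369152 ≈ 38.339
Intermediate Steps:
u(t, C) = -9 + t (u(t, C) = -9 + ((t + C) + (t - C))/2 = -9 + ((C + t) + (t - C))/2 = -9 + (2*t)/2 = -9 + t)
O(y) = 91/y - y/58 (O(y) = 91/y + y*(-1/58) = 91/y - y/58)
u(T, -52)/O(203) + (46367/4096)/(-39693) = (-9 - 108)/(91/203 - 1/58*203) + (46367/4096)/(-39693) = -117/(91*(1/203) - 7/2) + (46367*(1/4096))*(-1/39693) = -117/(13/29 - 7/2) + (46367/4096)*(-1/39693) = -117/(-177/58) - 46367/162582528 = -117*(-58/177) - 46367/162582528 = 2262/59 - 46367/162582528 = 367758942683/9592369152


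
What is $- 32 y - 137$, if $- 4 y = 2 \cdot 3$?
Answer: $-89$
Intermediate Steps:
$y = - \frac{3}{2}$ ($y = - \frac{2 \cdot 3}{4} = \left(- \frac{1}{4}\right) 6 = - \frac{3}{2} \approx -1.5$)
$- 32 y - 137 = \left(-32\right) \left(- \frac{3}{2}\right) - 137 = 48 - 137 = -89$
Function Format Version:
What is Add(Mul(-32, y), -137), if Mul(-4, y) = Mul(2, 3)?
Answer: -89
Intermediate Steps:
y = Rational(-3, 2) (y = Mul(Rational(-1, 4), Mul(2, 3)) = Mul(Rational(-1, 4), 6) = Rational(-3, 2) ≈ -1.5000)
Add(Mul(-32, y), -137) = Add(Mul(-32, Rational(-3, 2)), -137) = Add(48, -137) = -89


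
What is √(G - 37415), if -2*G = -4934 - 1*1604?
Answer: 3*I*√3794 ≈ 184.79*I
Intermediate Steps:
G = 3269 (G = -(-4934 - 1*1604)/2 = -(-4934 - 1604)/2 = -½*(-6538) = 3269)
√(G - 37415) = √(3269 - 37415) = √(-34146) = 3*I*√3794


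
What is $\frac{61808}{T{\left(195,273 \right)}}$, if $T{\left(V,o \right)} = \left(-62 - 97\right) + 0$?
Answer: $- \frac{61808}{159} \approx -388.73$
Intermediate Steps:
$T{\left(V,o \right)} = -159$ ($T{\left(V,o \right)} = -159 + 0 = -159$)
$\frac{61808}{T{\left(195,273 \right)}} = \frac{61808}{-159} = 61808 \left(- \frac{1}{159}\right) = - \frac{61808}{159}$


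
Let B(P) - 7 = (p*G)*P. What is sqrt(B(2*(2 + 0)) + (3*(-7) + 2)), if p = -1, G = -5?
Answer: 2*sqrt(2) ≈ 2.8284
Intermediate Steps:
B(P) = 7 + 5*P (B(P) = 7 + (-1*(-5))*P = 7 + 5*P)
sqrt(B(2*(2 + 0)) + (3*(-7) + 2)) = sqrt((7 + 5*(2*(2 + 0))) + (3*(-7) + 2)) = sqrt((7 + 5*(2*2)) + (-21 + 2)) = sqrt((7 + 5*4) - 19) = sqrt((7 + 20) - 19) = sqrt(27 - 19) = sqrt(8) = 2*sqrt(2)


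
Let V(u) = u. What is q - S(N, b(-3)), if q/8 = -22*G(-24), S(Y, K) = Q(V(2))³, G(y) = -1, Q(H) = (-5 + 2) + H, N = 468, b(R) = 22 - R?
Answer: 177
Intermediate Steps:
Q(H) = -3 + H
S(Y, K) = -1 (S(Y, K) = (-3 + 2)³ = (-1)³ = -1)
q = 176 (q = 8*(-22*(-1)) = 8*22 = 176)
q - S(N, b(-3)) = 176 - 1*(-1) = 176 + 1 = 177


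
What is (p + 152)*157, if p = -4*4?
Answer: 21352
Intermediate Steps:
p = -16
(p + 152)*157 = (-16 + 152)*157 = 136*157 = 21352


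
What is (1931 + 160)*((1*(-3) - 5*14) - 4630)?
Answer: -9833973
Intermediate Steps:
(1931 + 160)*((1*(-3) - 5*14) - 4630) = 2091*((-3 - 70) - 4630) = 2091*(-73 - 4630) = 2091*(-4703) = -9833973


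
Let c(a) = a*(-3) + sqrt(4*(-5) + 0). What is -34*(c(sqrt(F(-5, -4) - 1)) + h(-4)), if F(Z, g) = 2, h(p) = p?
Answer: 238 - 68*I*sqrt(5) ≈ 238.0 - 152.05*I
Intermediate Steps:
c(a) = -3*a + 2*I*sqrt(5) (c(a) = -3*a + sqrt(-20 + 0) = -3*a + sqrt(-20) = -3*a + 2*I*sqrt(5))
-34*(c(sqrt(F(-5, -4) - 1)) + h(-4)) = -34*((-3*sqrt(2 - 1) + 2*I*sqrt(5)) - 4) = -34*((-3*sqrt(1) + 2*I*sqrt(5)) - 4) = -34*((-3*1 + 2*I*sqrt(5)) - 4) = -34*((-3 + 2*I*sqrt(5)) - 4) = -34*(-7 + 2*I*sqrt(5)) = 238 - 68*I*sqrt(5)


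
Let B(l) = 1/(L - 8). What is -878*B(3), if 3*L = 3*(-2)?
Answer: 439/5 ≈ 87.800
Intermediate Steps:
L = -2 (L = (3*(-2))/3 = (⅓)*(-6) = -2)
B(l) = -⅒ (B(l) = 1/(-2 - 8) = 1/(-10) = -⅒)
-878*B(3) = -878*(-⅒) = 439/5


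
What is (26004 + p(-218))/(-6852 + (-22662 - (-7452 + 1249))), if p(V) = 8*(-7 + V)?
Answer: -24204/23311 ≈ -1.0383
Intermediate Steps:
p(V) = -56 + 8*V
(26004 + p(-218))/(-6852 + (-22662 - (-7452 + 1249))) = (26004 + (-56 + 8*(-218)))/(-6852 + (-22662 - (-7452 + 1249))) = (26004 + (-56 - 1744))/(-6852 + (-22662 - 1*(-6203))) = (26004 - 1800)/(-6852 + (-22662 + 6203)) = 24204/(-6852 - 16459) = 24204/(-23311) = 24204*(-1/23311) = -24204/23311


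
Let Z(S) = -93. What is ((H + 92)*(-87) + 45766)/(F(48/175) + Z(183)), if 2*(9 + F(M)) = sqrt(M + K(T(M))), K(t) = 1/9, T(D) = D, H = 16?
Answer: -23371362000/65544593 - 1091100*sqrt(4249)/65544593 ≈ -357.66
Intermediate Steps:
K(t) = 1/9
F(M) = -9 + sqrt(1/9 + M)/2 (F(M) = -9 + sqrt(M + 1/9)/2 = -9 + sqrt(1/9 + M)/2)
((H + 92)*(-87) + 45766)/(F(48/175) + Z(183)) = ((16 + 92)*(-87) + 45766)/((-9 + sqrt(1 + 9*(48/175))/6) - 93) = (108*(-87) + 45766)/((-9 + sqrt(1 + 9*(48*(1/175)))/6) - 93) = (-9396 + 45766)/((-9 + sqrt(1 + 9*(48/175))/6) - 93) = 36370/((-9 + sqrt(1 + 432/175)/6) - 93) = 36370/((-9 + sqrt(607/175)/6) - 93) = 36370/((-9 + (sqrt(4249)/35)/6) - 93) = 36370/((-9 + sqrt(4249)/210) - 93) = 36370/(-102 + sqrt(4249)/210)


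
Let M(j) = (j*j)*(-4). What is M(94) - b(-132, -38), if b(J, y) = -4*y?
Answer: -35496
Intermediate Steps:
M(j) = -4*j**2 (M(j) = j**2*(-4) = -4*j**2)
M(94) - b(-132, -38) = -4*94**2 - (-4)*(-38) = -4*8836 - 1*152 = -35344 - 152 = -35496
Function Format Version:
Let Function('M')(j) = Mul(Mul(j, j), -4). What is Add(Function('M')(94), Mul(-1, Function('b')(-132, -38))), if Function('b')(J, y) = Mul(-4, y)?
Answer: -35496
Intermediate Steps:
Function('M')(j) = Mul(-4, Pow(j, 2)) (Function('M')(j) = Mul(Pow(j, 2), -4) = Mul(-4, Pow(j, 2)))
Add(Function('M')(94), Mul(-1, Function('b')(-132, -38))) = Add(Mul(-4, Pow(94, 2)), Mul(-1, Mul(-4, -38))) = Add(Mul(-4, 8836), Mul(-1, 152)) = Add(-35344, -152) = -35496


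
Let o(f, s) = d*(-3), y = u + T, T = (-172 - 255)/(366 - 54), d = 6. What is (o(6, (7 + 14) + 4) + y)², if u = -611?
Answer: 38681055625/97344 ≈ 3.9736e+5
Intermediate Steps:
T = -427/312 ≈ -1.3686
y = -191059/312 (y = -611 - 427/312 = -191059/312 ≈ -612.37)
o(f, s) = -18 (o(f, s) = 6*(-3) = -18)
(o(6, (7 + 14) + 4) + y)² = (-18 - 191059/312)² = (-196675/312)² = 38681055625/97344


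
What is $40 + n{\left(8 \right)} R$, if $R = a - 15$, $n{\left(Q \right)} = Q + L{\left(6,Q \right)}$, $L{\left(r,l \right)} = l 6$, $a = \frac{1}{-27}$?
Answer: $- \frac{21656}{27} \approx -802.07$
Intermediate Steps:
$a = - \frac{1}{27} \approx -0.037037$
$L{\left(r,l \right)} = 6 l$
$n{\left(Q \right)} = 7 Q$ ($n{\left(Q \right)} = Q + 6 Q = 7 Q$)
$R = - \frac{406}{27}$ ($R = - \frac{1}{27} - 15 = - \frac{406}{27} \approx -15.037$)
$40 + n{\left(8 \right)} R = 40 + 7 \cdot 8 \left(- \frac{406}{27}\right) = 40 + 56 \left(- \frac{406}{27}\right) = 40 - \frac{22736}{27} = - \frac{21656}{27}$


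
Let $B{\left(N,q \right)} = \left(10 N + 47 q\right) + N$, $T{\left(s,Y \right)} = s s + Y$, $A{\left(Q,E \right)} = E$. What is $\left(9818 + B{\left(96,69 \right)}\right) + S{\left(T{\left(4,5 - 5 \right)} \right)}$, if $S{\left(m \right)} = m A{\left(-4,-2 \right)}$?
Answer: $14085$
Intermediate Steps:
$T{\left(s,Y \right)} = Y + s^{2}$ ($T{\left(s,Y \right)} = s^{2} + Y = Y + s^{2}$)
$S{\left(m \right)} = - 2 m$ ($S{\left(m \right)} = m \left(-2\right) = - 2 m$)
$B{\left(N,q \right)} = 11 N + 47 q$
$\left(9818 + B{\left(96,69 \right)}\right) + S{\left(T{\left(4,5 - 5 \right)} \right)} = \left(9818 + \left(11 \cdot 96 + 47 \cdot 69\right)\right) - 2 \left(\left(5 - 5\right) + 4^{2}\right) = \left(9818 + \left(1056 + 3243\right)\right) - 2 \left(\left(5 - 5\right) + 16\right) = \left(9818 + 4299\right) - 2 \left(0 + 16\right) = 14117 - 32 = 14085$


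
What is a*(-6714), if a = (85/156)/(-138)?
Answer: 31705/1196 ≈ 26.509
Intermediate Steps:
a = -85/21528 (a = (85*(1/156))*(-1/138) = (85/156)*(-1/138) = -85/21528 ≈ -0.0039483)
a*(-6714) = -85/21528*(-6714) = 31705/1196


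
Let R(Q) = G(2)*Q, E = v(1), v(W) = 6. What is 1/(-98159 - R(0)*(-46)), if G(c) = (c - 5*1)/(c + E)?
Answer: -1/98159 ≈ -1.0188e-5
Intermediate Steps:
E = 6
G(c) = (-5 + c)/(6 + c) (G(c) = (c - 5*1)/(c + 6) = (c - 5)/(6 + c) = (-5 + c)/(6 + c))
R(Q) = -3*Q/8 (R(Q) = ((-5 + 2)/(6 + 2))*Q = (-3/8)*Q = ((1/8)*(-3))*Q = -3*Q/8)
1/(-98159 - R(0)*(-46)) = 1/(-98159 - (-3)*0/8*(-46)) = 1/(-98159 - 1*0*(-46)) = 1/(-98159 + 0*(-46)) = 1/(-98159 + 0) = 1/(-98159) = -1/98159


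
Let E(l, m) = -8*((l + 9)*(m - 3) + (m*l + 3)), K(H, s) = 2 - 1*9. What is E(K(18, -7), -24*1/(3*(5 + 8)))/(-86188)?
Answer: 2/280111 ≈ 7.1400e-6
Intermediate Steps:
K(H, s) = -7 (K(H, s) = 2 - 9 = -7)
E(l, m) = -24 - 8*l*m - 8*(-3 + m)*(9 + l) (E(l, m) = -8*((9 + l)*(-3 + m) + (l*m + 3)) = -8*((-3 + m)*(9 + l) + (3 + l*m)) = -8*(3 + l*m + (-3 + m)*(9 + l)) = -24 - 8*l*m - 8*(-3 + m)*(9 + l))
E(K(18, -7), -24*1/(3*(5 + 8)))/(-86188) = (192 - (-1728)/((5 + 8)*3) + 24*(-7) - 16*(-7)*(-24*1/(3*(5 + 8))))/(-86188) = (192 - (-1728)/(13*3) - 168 - 16*(-7)*(-24/(13*3)))*(-1/86188) = (192 - (-1728)/39 - 168 - 16*(-7)*(-24/39))*(-1/86188) = (192 - (-1728)/39 - 168 - 16*(-7)*(-24*1/39))*(-1/86188) = (192 - 72*(-8/13) - 168 - 16*(-7)*(-8/13))*(-1/86188) = (192 + 576/13 - 168 - 896/13)*(-1/86188) = -8/13*(-1/86188) = 2/280111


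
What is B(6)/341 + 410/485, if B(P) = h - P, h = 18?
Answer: 29126/33077 ≈ 0.88055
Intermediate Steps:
B(P) = 18 - P
B(6)/341 + 410/485 = (18 - 1*6)/341 + 410/485 = (18 - 6)*(1/341) + 410*(1/485) = 12*(1/341) + 82/97 = 12/341 + 82/97 = 29126/33077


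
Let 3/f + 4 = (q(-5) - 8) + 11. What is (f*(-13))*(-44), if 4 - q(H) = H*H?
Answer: -78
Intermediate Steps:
q(H) = 4 - H² (q(H) = 4 - H*H = 4 - H²)
f = -3/22 (f = 3/(-4 + (((4 - 1*(-5)²) - 8) + 11)) = 3/(-4 + (((4 - 1*25) - 8) + 11)) = 3/(-4 + (((4 - 25) - 8) + 11)) = 3/(-4 + ((-21 - 8) + 11)) = 3/(-4 + (-29 + 11)) = 3/(-4 - 18) = 3/(-22) = 3*(-1/22) = -3/22 ≈ -0.13636)
(f*(-13))*(-44) = -3/22*(-13)*(-44) = (39/22)*(-44) = -78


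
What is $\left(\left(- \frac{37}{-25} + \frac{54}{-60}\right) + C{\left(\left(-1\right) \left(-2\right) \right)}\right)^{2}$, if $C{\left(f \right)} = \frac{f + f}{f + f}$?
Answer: $\frac{6241}{2500} \approx 2.4964$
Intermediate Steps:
$C{\left(f \right)} = 1$ ($C{\left(f \right)} = \frac{2 f}{2 f} = 2 f \frac{1}{2 f} = 1$)
$\left(\left(- \frac{37}{-25} + \frac{54}{-60}\right) + C{\left(\left(-1\right) \left(-2\right) \right)}\right)^{2} = \left(\left(- \frac{37}{-25} + \frac{54}{-60}\right) + 1\right)^{2} = \left(\left(\left(-37\right) \left(- \frac{1}{25}\right) + 54 \left(- \frac{1}{60}\right)\right) + 1\right)^{2} = \left(\left(\frac{37}{25} - \frac{9}{10}\right) + 1\right)^{2} = \left(\frac{29}{50} + 1\right)^{2} = \left(\frac{79}{50}\right)^{2} = \frac{6241}{2500}$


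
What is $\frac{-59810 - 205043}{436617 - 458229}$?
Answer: $\frac{264853}{21612} \approx 12.255$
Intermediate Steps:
$\frac{-59810 - 205043}{436617 - 458229} = - \frac{264853}{-21612} = \left(-264853\right) \left(- \frac{1}{21612}\right) = \frac{264853}{21612}$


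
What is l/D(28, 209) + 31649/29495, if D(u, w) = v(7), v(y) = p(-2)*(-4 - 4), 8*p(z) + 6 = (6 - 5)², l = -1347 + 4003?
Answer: 15699393/29495 ≈ 532.27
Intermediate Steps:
l = 2656
p(z) = -5/8 (p(z) = -¾ + (6 - 5)²/8 = -¾ + (⅛)*1² = -¾ + (⅛)*1 = -¾ + ⅛ = -5/8)
v(y) = 5 (v(y) = -5*(-4 - 4)/8 = -5/8*(-8) = 5)
D(u, w) = 5
l/D(28, 209) + 31649/29495 = 2656/5 + 31649/29495 = 15699393/29495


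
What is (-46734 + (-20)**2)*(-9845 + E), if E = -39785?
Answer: 2299556420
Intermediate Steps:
(-46734 + (-20)**2)*(-9845 + E) = (-46734 + (-20)**2)*(-9845 - 39785) = (-46734 + 400)*(-49630) = -46334*(-49630) = 2299556420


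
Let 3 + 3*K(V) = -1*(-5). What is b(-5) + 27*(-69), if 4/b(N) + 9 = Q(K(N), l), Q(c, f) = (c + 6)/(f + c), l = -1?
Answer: -54031/29 ≈ -1863.1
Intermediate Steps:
K(V) = 2/3 (K(V) = -1 + (-1*(-5))/3 = -1 + (1/3)*5 = -1 + 5/3 = 2/3)
Q(c, f) = (6 + c)/(c + f)
b(N) = -4/29 (b(N) = 4/(-9 + (6 + 2/3)/(2/3 - 1)) = 4/(-9 + (20/3)/(-1/3)) = 4/(-9 - 3*20/3) = 4/(-9 - 20) = 4/(-29) = 4*(-1/29) = -4/29)
b(-5) + 27*(-69) = -4/29 + 27*(-69) = -4/29 - 1863 = -54031/29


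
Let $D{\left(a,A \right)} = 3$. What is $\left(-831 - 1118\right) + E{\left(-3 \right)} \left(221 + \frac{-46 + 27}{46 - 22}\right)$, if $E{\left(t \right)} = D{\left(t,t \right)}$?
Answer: $- \frac{10307}{8} \approx -1288.4$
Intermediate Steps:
$E{\left(t \right)} = 3$
$\left(-831 - 1118\right) + E{\left(-3 \right)} \left(221 + \frac{-46 + 27}{46 - 22}\right) = \left(-831 - 1118\right) + 3 \left(221 + \frac{-46 + 27}{46 - 22}\right) = -1949 + 3 \left(221 - \frac{19}{24}\right) = -1949 + 3 \cdot \frac{5285}{24} = -1949 + \frac{5285}{8} = - \frac{10307}{8}$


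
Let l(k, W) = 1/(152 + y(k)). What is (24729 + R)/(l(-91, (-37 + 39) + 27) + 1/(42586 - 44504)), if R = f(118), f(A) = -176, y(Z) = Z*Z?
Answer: -397132351182/6515 ≈ -6.0957e+7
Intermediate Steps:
y(Z) = Z**2
R = -176
l(k, W) = 1/(152 + k**2)
(24729 + R)/(l(-91, (-37 + 39) + 27) + 1/(42586 - 44504)) = (24729 - 176)/(1/(152 + (-91)**2) + 1/(42586 - 44504)) = 24553/(1/(152 + 8281) + 1/(-1918)) = 24553/(1/8433 - 1/1918) = 24553/(-6515/16174494) = 24553*(-16174494/6515) = -397132351182/6515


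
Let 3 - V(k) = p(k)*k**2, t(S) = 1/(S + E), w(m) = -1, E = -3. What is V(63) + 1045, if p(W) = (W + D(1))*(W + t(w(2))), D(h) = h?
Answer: -15938456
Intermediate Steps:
t(S) = 1/(-3 + S) (t(S) = 1/(S - 3) = 1/(-3 + S))
p(W) = (1 + W)*(-1/4 + W) (p(W) = (W + 1)*(W + 1/(-3 - 1)) = (1 + W)*(W + 1/(-4)) = (1 + W)*(W - 1/4) = (1 + W)*(-1/4 + W))
V(k) = 3 - k**2*(-1/4 + k**2 + 3*k/4) (V(k) = 3 - (-1/4 + k**2 + 3*k/4)*k**2 = 3 - k**2*(-1/4 + k**2 + 3*k/4))
V(63) + 1045 = (3 + (1/4)*63**2*(1 - 4*63**2 - 3*63)) + 1045 = (3 + (1/4)*3969*(1 - 4*3969 - 189)) + 1045 = (3 + (1/4)*3969*(1 - 15876 - 189)) + 1045 = (3 + (1/4)*3969*(-16064)) + 1045 = (3 - 15939504) + 1045 = -15939501 + 1045 = -15938456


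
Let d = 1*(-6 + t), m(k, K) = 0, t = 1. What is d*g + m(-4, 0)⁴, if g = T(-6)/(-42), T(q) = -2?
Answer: -5/21 ≈ -0.23810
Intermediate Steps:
g = 1/21 (g = -2/(-42) = -2*(-1/42) = 1/21 ≈ 0.047619)
d = -5 (d = 1*(-6 + 1) = 1*(-5) = -5)
d*g + m(-4, 0)⁴ = -5*1/21 + 0⁴ = -5/21 + 0 = -5/21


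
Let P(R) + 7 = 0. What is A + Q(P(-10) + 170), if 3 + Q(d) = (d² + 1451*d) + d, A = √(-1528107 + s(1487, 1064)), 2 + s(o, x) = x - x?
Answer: 263242 + 11*I*√12629 ≈ 2.6324e+5 + 1236.2*I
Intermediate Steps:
P(R) = -7 (P(R) = -7 + 0 = -7)
s(o, x) = -2 (s(o, x) = -2 + (x - x) = -2 + 0 = -2)
A = 11*I*√12629 (A = √(-1528107 - 2) = √(-1528109) = 11*I*√12629 ≈ 1236.2*I)
Q(d) = -3 + d² + 1452*d (Q(d) = -3 + ((d² + 1451*d) + d) = -3 + (d² + 1452*d) = -3 + d² + 1452*d)
A + Q(P(-10) + 170) = 11*I*√12629 + (-3 + (-7 + 170)² + 1452*(-7 + 170)) = 11*I*√12629 + (-3 + 163² + 1452*163) = 11*I*√12629 + (-3 + 26569 + 236676) = 11*I*√12629 + 263242 = 263242 + 11*I*√12629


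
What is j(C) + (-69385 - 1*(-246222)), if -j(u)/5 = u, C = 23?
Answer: 176722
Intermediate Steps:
j(u) = -5*u
j(C) + (-69385 - 1*(-246222)) = -5*23 + (-69385 - 1*(-246222)) = -115 + (-69385 + 246222) = -115 + 176837 = 176722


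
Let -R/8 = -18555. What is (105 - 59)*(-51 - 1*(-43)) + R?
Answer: 148072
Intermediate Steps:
R = 148440 (R = -8*(-18555) = 148440)
(105 - 59)*(-51 - 1*(-43)) + R = (105 - 59)*(-51 - 1*(-43)) + 148440 = 46*(-51 + 43) + 148440 = 46*(-8) + 148440 = -368 + 148440 = 148072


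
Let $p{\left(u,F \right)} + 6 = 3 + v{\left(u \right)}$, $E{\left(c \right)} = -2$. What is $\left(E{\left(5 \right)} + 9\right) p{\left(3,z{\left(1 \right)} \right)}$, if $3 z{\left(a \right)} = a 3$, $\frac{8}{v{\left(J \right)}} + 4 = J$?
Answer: $-77$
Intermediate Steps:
$v{\left(J \right)} = \frac{8}{-4 + J}$
$z{\left(a \right)} = a$ ($z{\left(a \right)} = \frac{a 3}{3} = \frac{3 a}{3} = a$)
$p{\left(u,F \right)} = -3 + \frac{8}{-4 + u}$ ($p{\left(u,F \right)} = -6 + \left(3 + \frac{8}{-4 + u}\right) = -3 + \frac{8}{-4 + u}$)
$\left(E{\left(5 \right)} + 9\right) p{\left(3,z{\left(1 \right)} \right)} = \left(-2 + 9\right) \frac{20 - 9}{-4 + 3} = 7 \frac{20 - 9}{-1} = 7 \left(\left(-1\right) 11\right) = 7 \left(-11\right) = -77$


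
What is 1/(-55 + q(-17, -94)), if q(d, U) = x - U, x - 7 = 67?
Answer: 1/113 ≈ 0.0088496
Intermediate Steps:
x = 74 (x = 7 + 67 = 74)
q(d, U) = 74 - U
1/(-55 + q(-17, -94)) = 1/(-55 + (74 - 1*(-94))) = 1/(-55 + (74 + 94)) = 1/(-55 + 168) = 1/113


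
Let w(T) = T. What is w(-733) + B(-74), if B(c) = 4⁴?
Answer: -477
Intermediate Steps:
B(c) = 256
w(-733) + B(-74) = -733 + 256 = -477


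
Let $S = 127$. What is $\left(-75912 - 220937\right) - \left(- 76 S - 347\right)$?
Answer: $-286850$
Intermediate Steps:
$\left(-75912 - 220937\right) - \left(- 76 S - 347\right) = \left(-75912 - 220937\right) - \left(\left(-76\right) 127 - 347\right) = \left(-75912 - 220937\right) - \left(-9652 - 347\right) = -296849 - -9999 = -296849 + 9999 = -286850$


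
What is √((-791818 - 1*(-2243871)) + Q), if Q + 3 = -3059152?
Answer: 161*I*√62 ≈ 1267.7*I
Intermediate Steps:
Q = -3059155 (Q = -3 - 3059152 = -3059155)
√((-791818 - 1*(-2243871)) + Q) = √((-791818 - 1*(-2243871)) - 3059155) = √((-791818 + 2243871) - 3059155) = √(1452053 - 3059155) = √(-1607102) = 161*I*√62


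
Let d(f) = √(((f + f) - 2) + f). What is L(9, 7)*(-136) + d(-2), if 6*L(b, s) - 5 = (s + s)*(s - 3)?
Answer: -4148/3 + 2*I*√2 ≈ -1382.7 + 2.8284*I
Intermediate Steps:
d(f) = √(-2 + 3*f) (d(f) = √((2*f - 2) + f) = √((-2 + 2*f) + f) = √(-2 + 3*f))
L(b, s) = ⅚ + s*(-3 + s)/3 (L(b, s) = ⅚ + ((s + s)*(s - 3))/6 = ⅚ + ((2*s)*(-3 + s))/6 = ⅚ + (2*s*(-3 + s))/6 = ⅚ + s*(-3 + s)/3)
L(9, 7)*(-136) + d(-2) = (⅚ - 1*7 + (⅓)*7²)*(-136) + √(-2 + 3*(-2)) = (⅚ - 7 + (⅓)*49)*(-136) + √(-2 - 6) = (⅚ - 7 + 49/3)*(-136) + √(-8) = (61/6)*(-136) + 2*I*√2 = -4148/3 + 2*I*√2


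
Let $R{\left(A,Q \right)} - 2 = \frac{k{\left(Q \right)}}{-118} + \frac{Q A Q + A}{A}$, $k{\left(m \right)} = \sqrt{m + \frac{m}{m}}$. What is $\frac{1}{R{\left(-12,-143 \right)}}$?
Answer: $\frac{142386824}{2912095324519} + \frac{59 i \sqrt{142}}{2912095324519} \approx 4.8895 \cdot 10^{-5} + 2.4143 \cdot 10^{-10} i$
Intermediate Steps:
$k{\left(m \right)} = \sqrt{1 + m}$ ($k{\left(m \right)} = \sqrt{m + 1} = \sqrt{1 + m}$)
$R{\left(A,Q \right)} = 2 - \frac{\sqrt{1 + Q}}{118} + \frac{A + A Q^{2}}{A}$ ($R{\left(A,Q \right)} = 2 + \left(\frac{\sqrt{1 + Q}}{-118} + \frac{Q A Q + A}{A}\right) = 2 + \left(\sqrt{1 + Q} \left(- \frac{1}{118}\right) + \frac{A Q Q + A}{A}\right) = 2 - \left(\frac{\sqrt{1 + Q}}{118} - \frac{A Q^{2} + A}{A}\right) = 2 - \left(\frac{\sqrt{1 + Q}}{118} - \frac{A + A Q^{2}}{A}\right) = 2 - \frac{\sqrt{1 + Q}}{118} + \frac{A + A Q^{2}}{A}$)
$\frac{1}{R{\left(-12,-143 \right)}} = \frac{1}{3 + \left(-143\right)^{2} - \frac{\sqrt{1 - 143}}{118}} = \frac{1}{3 + 20449 - \frac{\sqrt{-142}}{118}} = \frac{1}{3 + 20449 - \frac{i \sqrt{142}}{118}} = \frac{1}{20452 - \frac{i \sqrt{142}}{118}}$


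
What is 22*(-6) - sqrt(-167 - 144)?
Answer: -132 - I*sqrt(311) ≈ -132.0 - 17.635*I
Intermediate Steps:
22*(-6) - sqrt(-167 - 144) = -132 - sqrt(-311) = -132 - I*sqrt(311)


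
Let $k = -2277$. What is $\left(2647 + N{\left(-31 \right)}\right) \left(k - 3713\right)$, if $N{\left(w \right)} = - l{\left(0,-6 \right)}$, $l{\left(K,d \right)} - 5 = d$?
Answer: $-15861520$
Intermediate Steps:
$l{\left(K,d \right)} = 5 + d$
$N{\left(w \right)} = 1$ ($N{\left(w \right)} = - (5 - 6) = \left(-1\right) \left(-1\right) = 1$)
$\left(2647 + N{\left(-31 \right)}\right) \left(k - 3713\right) = \left(2647 + 1\right) \left(-2277 - 3713\right) = 2648 \left(-5990\right) = -15861520$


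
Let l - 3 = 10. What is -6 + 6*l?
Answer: 72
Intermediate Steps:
l = 13 (l = 3 + 10 = 13)
-6 + 6*l = -6 + 6*13 = -6 + 78 = 72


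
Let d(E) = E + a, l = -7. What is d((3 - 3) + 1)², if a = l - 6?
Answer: 144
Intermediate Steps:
a = -13 (a = -7 - 6 = -13)
d(E) = -13 + E (d(E) = E - 13 = -13 + E)
d((3 - 3) + 1)² = (-13 + ((3 - 3) + 1))² = (-13 + (0 + 1))² = (-13 + 1)² = (-12)² = 144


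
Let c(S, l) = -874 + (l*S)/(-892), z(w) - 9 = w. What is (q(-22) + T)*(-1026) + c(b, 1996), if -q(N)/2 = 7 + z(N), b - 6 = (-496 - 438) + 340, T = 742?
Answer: -172415182/223 ≈ -7.7316e+5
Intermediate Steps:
z(w) = 9 + w
b = -588 (b = 6 + ((-496 - 438) + 340) = 6 + (-934 + 340) = 6 - 594 = -588)
c(S, l) = -874 - S*l/892 (c(S, l) = -874 + (S*l)*(-1/892) = -874 - S*l/892)
q(N) = -32 - 2*N (q(N) = -2*(7 + (9 + N)) = -2*(16 + N) = -32 - 2*N)
(q(-22) + T)*(-1026) + c(b, 1996) = ((-32 - 2*(-22)) + 742)*(-1026) + (-874 - 1/892*(-588)*1996) = ((-32 + 44) + 742)*(-1026) + (-874 + 293412/223) = (12 + 742)*(-1026) + 98510/223 = 754*(-1026) + 98510/223 = -773604 + 98510/223 = -172415182/223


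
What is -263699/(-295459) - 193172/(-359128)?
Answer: 5420575015/3789557134 ≈ 1.4304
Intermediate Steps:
-263699/(-295459) - 193172/(-359128) = -263699*(-1/295459) - 193172*(-1/359128) = 263699/295459 + 6899/12826 = 5420575015/3789557134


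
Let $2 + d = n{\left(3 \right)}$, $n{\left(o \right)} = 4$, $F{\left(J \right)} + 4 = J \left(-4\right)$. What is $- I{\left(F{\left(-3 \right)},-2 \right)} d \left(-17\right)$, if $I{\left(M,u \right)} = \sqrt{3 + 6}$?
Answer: $102$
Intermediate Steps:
$F{\left(J \right)} = -4 - 4 J$ ($F{\left(J \right)} = -4 + J \left(-4\right) = -4 - 4 J$)
$I{\left(M,u \right)} = 3$ ($I{\left(M,u \right)} = \sqrt{9} = 3$)
$d = 2$ ($d = -2 + 4 = 2$)
$- I{\left(F{\left(-3 \right)},-2 \right)} d \left(-17\right) = - 3 \cdot 2 \left(-17\right) = - 6 \left(-17\right) = \left(-1\right) \left(-102\right) = 102$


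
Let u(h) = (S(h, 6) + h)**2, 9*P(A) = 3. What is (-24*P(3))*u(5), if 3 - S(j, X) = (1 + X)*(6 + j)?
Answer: -38088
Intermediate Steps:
S(j, X) = 3 - (1 + X)*(6 + j)
P(A) = 1/3 (P(A) = (1/9)*3 = 1/3)
u(h) = (-39 - 6*h)**2 (u(h) = ((-3 - h - 6*6 - 1*6*h) + h)**2 = ((-3 - h - 36 - 6*h) + h)**2 = ((-39 - 7*h) + h)**2 = (-39 - 6*h)**2)
(-24*P(3))*u(5) = (-24*1/3)*(9*(13 + 2*5)**2) = -72*(13 + 10)**2 = -72*23**2 = -72*529 = -8*4761 = -38088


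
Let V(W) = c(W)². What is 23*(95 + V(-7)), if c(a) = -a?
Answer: 3312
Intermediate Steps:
V(W) = W² (V(W) = (-W)² = W²)
23*(95 + V(-7)) = 23*(95 + (-7)²) = 23*(95 + 49) = 23*144 = 3312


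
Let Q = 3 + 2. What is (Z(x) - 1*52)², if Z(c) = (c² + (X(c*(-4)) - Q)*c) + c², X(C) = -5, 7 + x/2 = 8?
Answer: 4096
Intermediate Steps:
x = 2 (x = -14 + 2*8 = -14 + 16 = 2)
Q = 5
Z(c) = -10*c + 2*c² (Z(c) = (c² + (-5 - 1*5)*c) + c² = (c² + (-5 - 5)*c) + c² = (c² - 10*c) + c² = -10*c + 2*c²)
(Z(x) - 1*52)² = (2*2*(-5 + 2) - 1*52)² = (2*2*(-3) - 52)² = (-12 - 52)² = (-64)² = 4096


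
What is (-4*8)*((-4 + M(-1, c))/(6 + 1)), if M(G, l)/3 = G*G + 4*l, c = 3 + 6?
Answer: -3424/7 ≈ -489.14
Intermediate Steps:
c = 9
M(G, l) = 3*G² + 12*l (M(G, l) = 3*(G*G + 4*l) = 3*(G² + 4*l) = 3*G² + 12*l)
(-4*8)*((-4 + M(-1, c))/(6 + 1)) = (-4*8)*((-4 + (3*(-1)² + 12*9))/(6 + 1)) = -32*(-4 + (3*1 + 108))/7 = -32*(-4 + (3 + 108))/7 = -32*(-4 + 111)/7 = -3424/7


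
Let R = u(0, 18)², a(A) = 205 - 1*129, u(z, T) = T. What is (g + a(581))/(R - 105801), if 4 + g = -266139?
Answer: 88689/35159 ≈ 2.5225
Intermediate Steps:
g = -266143 (g = -4 - 266139 = -266143)
a(A) = 76 (a(A) = 205 - 129 = 76)
R = 324 (R = 18² = 324)
(g + a(581))/(R - 105801) = (-266143 + 76)/(324 - 105801) = -266067/(-105477) = -266067*(-1/105477) = 88689/35159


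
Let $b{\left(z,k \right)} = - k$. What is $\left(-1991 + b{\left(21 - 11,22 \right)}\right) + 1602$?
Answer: $-411$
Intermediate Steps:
$\left(-1991 + b{\left(21 - 11,22 \right)}\right) + 1602 = \left(-1991 - 22\right) + 1602 = -2013 + 1602 = -411$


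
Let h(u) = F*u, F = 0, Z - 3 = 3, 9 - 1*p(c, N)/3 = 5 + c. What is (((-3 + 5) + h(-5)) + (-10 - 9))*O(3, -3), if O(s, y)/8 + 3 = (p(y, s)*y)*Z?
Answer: 51816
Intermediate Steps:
p(c, N) = 12 - 3*c (p(c, N) = 27 - 3*(5 + c) = 27 + (-15 - 3*c) = 12 - 3*c)
Z = 6 (Z = 3 + 3 = 6)
h(u) = 0 (h(u) = 0*u = 0)
O(s, y) = -24 + 48*y*(12 - 3*y) (O(s, y) = -24 + 8*(((12 - 3*y)*y)*6) = -24 + 8*((y*(12 - 3*y))*6) = -24 + 8*(6*y*(12 - 3*y)) = -24 + 48*y*(12 - 3*y))
(((-3 + 5) + h(-5)) + (-10 - 9))*O(3, -3) = (((-3 + 5) + 0) + (-10 - 9))*(-24 - 144*(-3)² + 576*(-3)) = ((2 + 0) - 19)*(-24 - 144*9 - 1728) = (2 - 19)*(-24 - 1296 - 1728) = -17*(-3048) = 51816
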